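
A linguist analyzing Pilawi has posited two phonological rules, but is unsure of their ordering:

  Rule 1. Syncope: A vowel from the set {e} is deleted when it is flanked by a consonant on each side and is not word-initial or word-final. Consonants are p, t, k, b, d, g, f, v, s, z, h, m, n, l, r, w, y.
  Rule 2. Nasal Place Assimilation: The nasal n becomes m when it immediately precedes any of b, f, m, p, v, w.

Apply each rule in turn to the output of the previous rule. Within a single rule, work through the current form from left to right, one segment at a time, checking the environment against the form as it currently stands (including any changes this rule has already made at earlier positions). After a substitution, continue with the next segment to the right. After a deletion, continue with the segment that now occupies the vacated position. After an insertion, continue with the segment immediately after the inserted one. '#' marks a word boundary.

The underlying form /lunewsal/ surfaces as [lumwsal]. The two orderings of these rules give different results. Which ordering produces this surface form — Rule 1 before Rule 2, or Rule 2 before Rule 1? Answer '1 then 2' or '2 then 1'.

Order 1 then 2:
  1 Syncope: [lunewsal] → [lunwsal]
  2 Nasal Place Assimilation: [lunwsal] → [lumwsal]
  result: [lumwsal]
Order 2 then 1:
  2 Nasal Place Assimilation: no change — [lunewsal]
  1 Syncope: [lunewsal] → [lunwsal]
  result: [lunwsal]

1 then 2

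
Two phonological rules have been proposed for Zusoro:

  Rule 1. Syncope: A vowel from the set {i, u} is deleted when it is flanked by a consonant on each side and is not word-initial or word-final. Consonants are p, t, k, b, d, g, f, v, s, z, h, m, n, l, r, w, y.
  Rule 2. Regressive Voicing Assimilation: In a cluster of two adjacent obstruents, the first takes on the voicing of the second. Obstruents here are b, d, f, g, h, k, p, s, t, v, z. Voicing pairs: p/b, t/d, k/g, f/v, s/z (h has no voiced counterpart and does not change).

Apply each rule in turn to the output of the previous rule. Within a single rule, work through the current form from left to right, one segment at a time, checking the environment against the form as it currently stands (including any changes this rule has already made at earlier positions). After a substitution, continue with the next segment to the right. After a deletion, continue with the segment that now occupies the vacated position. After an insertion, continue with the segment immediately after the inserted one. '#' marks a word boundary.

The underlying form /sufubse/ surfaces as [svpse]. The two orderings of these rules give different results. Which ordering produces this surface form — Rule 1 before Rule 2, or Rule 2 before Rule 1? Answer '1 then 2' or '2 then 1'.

Order 1 then 2:
  1 Syncope: [sufubse] → [sfbse]
  2 Regressive Voicing Assimilation: [sfbse] → [svpse]
  result: [svpse]
Order 2 then 1:
  2 Regressive Voicing Assimilation: [sufubse] → [sufupse]
  1 Syncope: [sufupse] → [sfpse]
  result: [sfpse]

1 then 2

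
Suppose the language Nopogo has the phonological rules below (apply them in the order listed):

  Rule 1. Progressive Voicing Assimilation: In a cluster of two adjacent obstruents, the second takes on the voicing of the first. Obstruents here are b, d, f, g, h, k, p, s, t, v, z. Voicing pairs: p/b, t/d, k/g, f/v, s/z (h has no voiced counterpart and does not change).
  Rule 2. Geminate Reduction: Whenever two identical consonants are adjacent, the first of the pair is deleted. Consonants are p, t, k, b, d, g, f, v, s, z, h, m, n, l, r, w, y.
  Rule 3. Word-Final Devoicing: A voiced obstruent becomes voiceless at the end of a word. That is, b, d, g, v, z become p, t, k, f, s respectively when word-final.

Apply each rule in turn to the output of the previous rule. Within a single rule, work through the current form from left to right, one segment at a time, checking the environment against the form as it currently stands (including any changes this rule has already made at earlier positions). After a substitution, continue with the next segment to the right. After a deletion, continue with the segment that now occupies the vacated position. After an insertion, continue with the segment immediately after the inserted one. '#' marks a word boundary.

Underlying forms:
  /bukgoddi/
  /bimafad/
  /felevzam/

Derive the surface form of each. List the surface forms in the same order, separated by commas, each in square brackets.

[bukodi], [bimafat], [felevzam]

/bukgoddi/:
  Rule 1 Progressive Voicing Assimilation: [bukgoddi] → [bukkoddi]
  Rule 2 Geminate Reduction: [bukkoddi] → [bukodi]
  Rule 3 Word-Final Devoicing: no change — [bukodi]
/bimafad/:
  Rule 1 Progressive Voicing Assimilation: no change — [bimafad]
  Rule 2 Geminate Reduction: no change — [bimafad]
  Rule 3 Word-Final Devoicing: [bimafad] → [bimafat]
/felevzam/:
  Rule 1 Progressive Voicing Assimilation: no change — [felevzam]
  Rule 2 Geminate Reduction: no change — [felevzam]
  Rule 3 Word-Final Devoicing: no change — [felevzam]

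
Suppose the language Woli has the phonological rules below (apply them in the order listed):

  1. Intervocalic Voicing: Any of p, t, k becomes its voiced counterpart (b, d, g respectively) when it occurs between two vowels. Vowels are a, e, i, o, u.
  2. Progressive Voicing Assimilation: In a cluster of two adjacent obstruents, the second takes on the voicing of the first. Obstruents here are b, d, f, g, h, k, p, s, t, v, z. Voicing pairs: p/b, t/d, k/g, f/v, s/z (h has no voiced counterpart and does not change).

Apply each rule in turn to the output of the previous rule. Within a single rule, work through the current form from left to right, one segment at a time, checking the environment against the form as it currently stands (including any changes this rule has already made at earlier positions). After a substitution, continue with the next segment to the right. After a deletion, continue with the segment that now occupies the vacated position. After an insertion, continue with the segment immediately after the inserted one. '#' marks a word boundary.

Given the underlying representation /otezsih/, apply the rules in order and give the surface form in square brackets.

1 Intervocalic Voicing: [otezsih] → [odezsih]
2 Progressive Voicing Assimilation: [odezsih] → [odezzih]

[odezzih]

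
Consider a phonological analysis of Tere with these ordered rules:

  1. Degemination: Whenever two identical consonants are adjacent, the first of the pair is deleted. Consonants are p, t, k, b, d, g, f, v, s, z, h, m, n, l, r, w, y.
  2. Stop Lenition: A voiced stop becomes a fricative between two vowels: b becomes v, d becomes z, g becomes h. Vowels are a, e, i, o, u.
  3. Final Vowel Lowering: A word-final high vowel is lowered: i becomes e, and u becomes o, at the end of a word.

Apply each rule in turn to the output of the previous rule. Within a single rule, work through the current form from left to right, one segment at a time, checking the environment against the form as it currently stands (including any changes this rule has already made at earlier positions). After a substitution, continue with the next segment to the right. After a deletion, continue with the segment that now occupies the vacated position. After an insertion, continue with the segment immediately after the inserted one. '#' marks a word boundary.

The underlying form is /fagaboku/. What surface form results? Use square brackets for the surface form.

1 Degemination: no change — [fagaboku]
2 Stop Lenition: [fagaboku] → [fahavoku]
3 Final Vowel Lowering: [fahavoku] → [fahavoko]

[fahavoko]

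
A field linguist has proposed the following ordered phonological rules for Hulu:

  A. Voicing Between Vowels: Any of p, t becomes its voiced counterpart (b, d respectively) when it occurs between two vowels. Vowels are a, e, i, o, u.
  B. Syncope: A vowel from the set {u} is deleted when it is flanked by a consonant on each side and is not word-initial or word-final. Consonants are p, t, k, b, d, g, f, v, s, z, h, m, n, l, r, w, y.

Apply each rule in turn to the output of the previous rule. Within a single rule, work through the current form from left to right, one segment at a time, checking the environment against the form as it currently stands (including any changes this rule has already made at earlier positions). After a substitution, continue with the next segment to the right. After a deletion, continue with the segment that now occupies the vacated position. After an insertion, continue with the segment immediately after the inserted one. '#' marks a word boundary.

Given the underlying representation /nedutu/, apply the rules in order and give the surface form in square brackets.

A Voicing Between Vowels: [nedutu] → [nedudu]
B Syncope: [nedudu] → [neddu]

[neddu]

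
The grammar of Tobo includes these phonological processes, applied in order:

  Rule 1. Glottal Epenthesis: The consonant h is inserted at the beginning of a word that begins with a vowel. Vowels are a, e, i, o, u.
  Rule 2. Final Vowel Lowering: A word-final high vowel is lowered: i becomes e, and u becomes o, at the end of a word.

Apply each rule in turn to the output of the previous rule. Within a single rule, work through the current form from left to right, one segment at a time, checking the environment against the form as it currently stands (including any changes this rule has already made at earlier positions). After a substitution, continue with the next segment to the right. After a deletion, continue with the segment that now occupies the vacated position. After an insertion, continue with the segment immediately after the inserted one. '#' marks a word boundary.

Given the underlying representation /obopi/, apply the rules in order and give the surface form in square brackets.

[hobope]

Rule 1 Glottal Epenthesis: [obopi] → [hobopi]
Rule 2 Final Vowel Lowering: [hobopi] → [hobope]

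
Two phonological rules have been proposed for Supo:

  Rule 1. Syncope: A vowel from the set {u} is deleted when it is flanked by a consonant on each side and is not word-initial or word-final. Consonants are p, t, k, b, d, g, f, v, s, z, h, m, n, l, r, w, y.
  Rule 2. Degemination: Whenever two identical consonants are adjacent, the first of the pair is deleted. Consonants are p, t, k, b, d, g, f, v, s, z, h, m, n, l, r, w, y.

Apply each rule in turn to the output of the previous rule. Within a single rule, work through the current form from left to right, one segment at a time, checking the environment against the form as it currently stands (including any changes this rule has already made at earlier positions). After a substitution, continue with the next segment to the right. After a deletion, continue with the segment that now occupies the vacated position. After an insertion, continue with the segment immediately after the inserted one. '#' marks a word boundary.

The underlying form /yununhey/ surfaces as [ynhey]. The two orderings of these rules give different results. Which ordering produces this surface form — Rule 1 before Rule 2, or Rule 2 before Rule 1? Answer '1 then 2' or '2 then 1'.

1 then 2

Order 1 then 2:
  1 Syncope: [yununhey] → [ynnhey]
  2 Degemination: [ynnhey] → [ynhey]
  result: [ynhey]
Order 2 then 1:
  2 Degemination: no change — [yununhey]
  1 Syncope: [yununhey] → [ynnhey]
  result: [ynnhey]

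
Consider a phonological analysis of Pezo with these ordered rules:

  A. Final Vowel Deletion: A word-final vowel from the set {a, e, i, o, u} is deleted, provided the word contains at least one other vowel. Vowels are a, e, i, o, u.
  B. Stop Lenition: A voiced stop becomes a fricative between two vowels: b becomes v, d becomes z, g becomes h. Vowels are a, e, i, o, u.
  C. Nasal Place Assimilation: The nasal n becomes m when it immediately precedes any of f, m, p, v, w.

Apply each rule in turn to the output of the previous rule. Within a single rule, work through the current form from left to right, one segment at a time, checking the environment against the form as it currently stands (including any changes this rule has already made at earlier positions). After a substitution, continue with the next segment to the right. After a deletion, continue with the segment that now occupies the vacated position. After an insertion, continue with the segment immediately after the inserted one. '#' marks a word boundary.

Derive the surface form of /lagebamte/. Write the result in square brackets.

[lahevamt]

A Final Vowel Deletion: [lagebamte] → [lagebamt]
B Stop Lenition: [lagebamt] → [lahevamt]
C Nasal Place Assimilation: no change — [lahevamt]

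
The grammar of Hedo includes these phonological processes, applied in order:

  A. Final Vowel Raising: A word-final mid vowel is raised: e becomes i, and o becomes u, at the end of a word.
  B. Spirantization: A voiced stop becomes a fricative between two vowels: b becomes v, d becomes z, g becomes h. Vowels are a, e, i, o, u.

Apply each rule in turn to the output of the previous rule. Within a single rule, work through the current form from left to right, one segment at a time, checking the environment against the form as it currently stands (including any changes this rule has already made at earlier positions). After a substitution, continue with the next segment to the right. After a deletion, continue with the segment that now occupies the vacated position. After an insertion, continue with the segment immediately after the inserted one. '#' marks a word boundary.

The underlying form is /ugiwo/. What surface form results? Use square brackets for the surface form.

A Final Vowel Raising: [ugiwo] → [ugiwu]
B Spirantization: [ugiwu] → [uhiwu]

[uhiwu]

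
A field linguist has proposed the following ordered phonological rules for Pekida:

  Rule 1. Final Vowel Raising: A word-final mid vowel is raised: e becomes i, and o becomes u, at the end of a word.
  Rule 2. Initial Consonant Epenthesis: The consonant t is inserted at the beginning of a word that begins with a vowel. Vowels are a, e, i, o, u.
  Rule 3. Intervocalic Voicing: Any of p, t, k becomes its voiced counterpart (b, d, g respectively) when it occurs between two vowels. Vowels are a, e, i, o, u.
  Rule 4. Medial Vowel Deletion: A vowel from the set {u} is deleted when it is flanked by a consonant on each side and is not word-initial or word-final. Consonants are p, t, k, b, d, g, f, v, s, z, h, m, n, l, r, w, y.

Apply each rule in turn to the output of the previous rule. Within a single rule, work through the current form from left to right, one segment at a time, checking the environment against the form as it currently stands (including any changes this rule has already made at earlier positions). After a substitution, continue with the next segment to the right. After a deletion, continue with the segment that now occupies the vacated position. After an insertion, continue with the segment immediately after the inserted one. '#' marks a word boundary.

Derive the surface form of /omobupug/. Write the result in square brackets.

Rule 1 Final Vowel Raising: no change — [omobupug]
Rule 2 Initial Consonant Epenthesis: [omobupug] → [tomobupug]
Rule 3 Intervocalic Voicing: [tomobupug] → [tomobubug]
Rule 4 Medial Vowel Deletion: [tomobubug] → [tomobbg]

[tomobbg]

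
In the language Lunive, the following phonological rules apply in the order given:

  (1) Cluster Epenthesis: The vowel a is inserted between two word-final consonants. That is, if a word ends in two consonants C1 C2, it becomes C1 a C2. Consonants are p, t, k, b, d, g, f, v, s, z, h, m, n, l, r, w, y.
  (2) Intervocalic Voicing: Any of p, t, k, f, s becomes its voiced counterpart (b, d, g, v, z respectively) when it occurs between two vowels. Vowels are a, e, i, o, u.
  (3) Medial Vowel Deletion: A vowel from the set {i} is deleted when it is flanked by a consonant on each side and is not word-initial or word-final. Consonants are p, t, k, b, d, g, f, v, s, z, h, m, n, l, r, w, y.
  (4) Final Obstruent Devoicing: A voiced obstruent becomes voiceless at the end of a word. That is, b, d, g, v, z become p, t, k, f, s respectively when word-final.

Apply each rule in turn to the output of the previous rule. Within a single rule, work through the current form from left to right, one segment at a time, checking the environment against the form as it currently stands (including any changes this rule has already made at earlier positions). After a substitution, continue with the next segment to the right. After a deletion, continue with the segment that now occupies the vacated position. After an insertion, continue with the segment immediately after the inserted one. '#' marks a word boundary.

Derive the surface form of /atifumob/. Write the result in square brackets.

(1) Cluster Epenthesis: no change — [atifumob]
(2) Intervocalic Voicing: [atifumob] → [adivumob]
(3) Medial Vowel Deletion: [adivumob] → [advumob]
(4) Final Obstruent Devoicing: [advumob] → [advumop]

[advumop]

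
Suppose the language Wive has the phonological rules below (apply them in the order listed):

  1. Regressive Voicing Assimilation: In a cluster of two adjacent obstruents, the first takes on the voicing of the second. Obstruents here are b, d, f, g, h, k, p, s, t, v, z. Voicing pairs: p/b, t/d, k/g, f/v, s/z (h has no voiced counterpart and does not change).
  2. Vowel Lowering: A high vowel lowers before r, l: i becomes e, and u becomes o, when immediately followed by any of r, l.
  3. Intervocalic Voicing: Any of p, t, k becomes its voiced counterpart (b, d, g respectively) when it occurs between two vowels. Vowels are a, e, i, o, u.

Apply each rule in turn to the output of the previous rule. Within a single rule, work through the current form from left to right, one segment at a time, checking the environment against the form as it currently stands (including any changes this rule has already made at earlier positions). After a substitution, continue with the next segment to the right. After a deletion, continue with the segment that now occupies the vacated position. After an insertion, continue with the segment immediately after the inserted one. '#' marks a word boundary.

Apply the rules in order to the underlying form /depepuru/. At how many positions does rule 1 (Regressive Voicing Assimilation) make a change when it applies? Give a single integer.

1 Regressive Voicing Assimilation: no change — [depepuru]
2 Vowel Lowering: [depepuru] → [depeporu]
3 Intervocalic Voicing: [depeporu] → [debeboru]
Rule 1 changed 0 position(s).

0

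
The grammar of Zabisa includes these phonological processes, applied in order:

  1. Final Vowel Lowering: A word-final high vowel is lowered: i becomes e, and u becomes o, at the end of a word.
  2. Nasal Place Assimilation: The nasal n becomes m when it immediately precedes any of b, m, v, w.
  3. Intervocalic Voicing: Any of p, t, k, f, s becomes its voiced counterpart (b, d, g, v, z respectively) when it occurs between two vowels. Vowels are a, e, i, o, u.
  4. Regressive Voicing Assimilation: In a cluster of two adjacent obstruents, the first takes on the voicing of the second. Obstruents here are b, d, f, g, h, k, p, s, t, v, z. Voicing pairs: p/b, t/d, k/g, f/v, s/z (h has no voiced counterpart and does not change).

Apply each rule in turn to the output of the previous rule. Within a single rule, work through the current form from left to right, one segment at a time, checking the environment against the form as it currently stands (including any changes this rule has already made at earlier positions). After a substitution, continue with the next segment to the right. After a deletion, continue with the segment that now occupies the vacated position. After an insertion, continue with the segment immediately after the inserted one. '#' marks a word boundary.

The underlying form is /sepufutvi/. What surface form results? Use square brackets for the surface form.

[sebuvudve]

1 Final Vowel Lowering: [sepufutvi] → [sepufutve]
2 Nasal Place Assimilation: no change — [sepufutve]
3 Intervocalic Voicing: [sepufutve] → [sebuvutve]
4 Regressive Voicing Assimilation: [sebuvutve] → [sebuvudve]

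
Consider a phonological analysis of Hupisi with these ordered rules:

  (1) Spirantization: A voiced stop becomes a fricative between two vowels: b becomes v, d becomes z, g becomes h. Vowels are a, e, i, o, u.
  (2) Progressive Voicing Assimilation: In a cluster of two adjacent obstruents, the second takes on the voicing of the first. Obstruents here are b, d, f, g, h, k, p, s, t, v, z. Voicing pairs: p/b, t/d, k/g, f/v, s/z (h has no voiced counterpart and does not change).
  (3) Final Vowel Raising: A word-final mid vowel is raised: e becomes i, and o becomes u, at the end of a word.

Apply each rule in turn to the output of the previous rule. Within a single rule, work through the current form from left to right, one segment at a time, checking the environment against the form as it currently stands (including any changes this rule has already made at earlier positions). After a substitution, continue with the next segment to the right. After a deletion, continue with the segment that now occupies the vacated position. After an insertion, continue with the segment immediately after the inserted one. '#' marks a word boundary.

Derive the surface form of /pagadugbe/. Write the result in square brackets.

[pahazugbi]

(1) Spirantization: [pagadugbe] → [pahazugbe]
(2) Progressive Voicing Assimilation: no change — [pahazugbe]
(3) Final Vowel Raising: [pahazugbe] → [pahazugbi]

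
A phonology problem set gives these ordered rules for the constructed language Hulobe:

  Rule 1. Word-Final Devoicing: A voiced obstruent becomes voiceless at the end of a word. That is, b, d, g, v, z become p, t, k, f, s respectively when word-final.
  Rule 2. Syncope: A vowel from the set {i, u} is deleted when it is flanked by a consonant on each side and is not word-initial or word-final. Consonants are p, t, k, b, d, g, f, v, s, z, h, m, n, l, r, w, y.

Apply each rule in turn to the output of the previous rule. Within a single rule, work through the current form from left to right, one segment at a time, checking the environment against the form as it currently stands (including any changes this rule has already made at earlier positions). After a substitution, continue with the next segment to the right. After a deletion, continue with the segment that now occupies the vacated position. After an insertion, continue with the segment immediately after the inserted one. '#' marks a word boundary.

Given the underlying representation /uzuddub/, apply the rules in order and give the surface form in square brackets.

[uzddp]

Rule 1 Word-Final Devoicing: [uzuddub] → [uzuddup]
Rule 2 Syncope: [uzuddup] → [uzddp]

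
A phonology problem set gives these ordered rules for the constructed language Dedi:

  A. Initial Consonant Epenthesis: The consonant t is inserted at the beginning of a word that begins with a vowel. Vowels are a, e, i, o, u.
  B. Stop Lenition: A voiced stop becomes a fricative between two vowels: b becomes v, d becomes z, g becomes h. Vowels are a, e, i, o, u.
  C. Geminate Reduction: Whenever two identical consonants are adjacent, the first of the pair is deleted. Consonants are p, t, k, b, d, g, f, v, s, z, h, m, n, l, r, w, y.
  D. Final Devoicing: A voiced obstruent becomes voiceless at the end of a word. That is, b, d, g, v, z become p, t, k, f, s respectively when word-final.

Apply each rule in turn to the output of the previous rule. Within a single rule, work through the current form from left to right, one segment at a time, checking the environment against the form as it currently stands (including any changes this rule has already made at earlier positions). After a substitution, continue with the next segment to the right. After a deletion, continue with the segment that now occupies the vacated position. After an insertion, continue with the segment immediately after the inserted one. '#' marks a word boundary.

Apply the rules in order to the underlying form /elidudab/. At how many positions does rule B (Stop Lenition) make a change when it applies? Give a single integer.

A Initial Consonant Epenthesis: [elidudab] → [telidudab]
B Stop Lenition: [telidudab] → [telizuzab]
C Geminate Reduction: no change — [telizuzab]
D Final Devoicing: [telizuzab] → [telizuzap]
Rule B changed 2 position(s).

2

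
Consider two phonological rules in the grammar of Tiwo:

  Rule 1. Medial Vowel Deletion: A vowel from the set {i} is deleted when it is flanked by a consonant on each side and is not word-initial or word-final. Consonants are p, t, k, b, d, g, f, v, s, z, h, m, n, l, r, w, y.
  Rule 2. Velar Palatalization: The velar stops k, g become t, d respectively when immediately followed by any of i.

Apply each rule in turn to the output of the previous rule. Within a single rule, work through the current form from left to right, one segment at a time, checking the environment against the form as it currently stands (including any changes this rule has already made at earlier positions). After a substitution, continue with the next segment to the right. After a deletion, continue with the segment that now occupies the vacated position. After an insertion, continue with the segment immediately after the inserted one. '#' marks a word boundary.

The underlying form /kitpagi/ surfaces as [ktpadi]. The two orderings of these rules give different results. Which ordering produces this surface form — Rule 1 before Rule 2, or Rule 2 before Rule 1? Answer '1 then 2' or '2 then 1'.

1 then 2

Order 1 then 2:
  1 Medial Vowel Deletion: [kitpagi] → [ktpagi]
  2 Velar Palatalization: [ktpagi] → [ktpadi]
  result: [ktpadi]
Order 2 then 1:
  2 Velar Palatalization: [kitpagi] → [titpadi]
  1 Medial Vowel Deletion: [titpadi] → [ttpadi]
  result: [ttpadi]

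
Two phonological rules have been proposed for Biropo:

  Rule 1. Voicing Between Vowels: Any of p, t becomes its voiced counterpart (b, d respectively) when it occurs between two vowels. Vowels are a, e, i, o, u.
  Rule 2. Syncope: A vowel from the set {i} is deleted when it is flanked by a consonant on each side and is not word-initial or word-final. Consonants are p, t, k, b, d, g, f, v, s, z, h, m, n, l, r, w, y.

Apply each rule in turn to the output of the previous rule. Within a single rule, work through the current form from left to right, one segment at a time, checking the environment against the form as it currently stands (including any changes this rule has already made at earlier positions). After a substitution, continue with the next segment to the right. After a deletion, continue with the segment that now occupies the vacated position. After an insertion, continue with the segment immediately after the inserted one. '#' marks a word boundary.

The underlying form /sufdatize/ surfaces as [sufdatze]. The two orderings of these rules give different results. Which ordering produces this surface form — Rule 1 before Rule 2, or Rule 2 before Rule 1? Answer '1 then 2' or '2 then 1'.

Order 1 then 2:
  1 Voicing Between Vowels: [sufdatize] → [sufdadize]
  2 Syncope: [sufdadize] → [sufdadze]
  result: [sufdadze]
Order 2 then 1:
  2 Syncope: [sufdatize] → [sufdatze]
  1 Voicing Between Vowels: no change — [sufdatze]
  result: [sufdatze]

2 then 1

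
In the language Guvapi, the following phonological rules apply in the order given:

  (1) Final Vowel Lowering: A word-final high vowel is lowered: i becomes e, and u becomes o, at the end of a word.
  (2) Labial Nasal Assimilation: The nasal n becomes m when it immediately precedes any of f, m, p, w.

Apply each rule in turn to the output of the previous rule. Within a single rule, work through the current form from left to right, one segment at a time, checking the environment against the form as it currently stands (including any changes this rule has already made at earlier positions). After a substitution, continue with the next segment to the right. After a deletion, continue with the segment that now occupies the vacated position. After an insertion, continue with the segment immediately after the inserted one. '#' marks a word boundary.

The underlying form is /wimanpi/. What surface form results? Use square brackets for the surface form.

(1) Final Vowel Lowering: [wimanpi] → [wimanpe]
(2) Labial Nasal Assimilation: [wimanpe] → [wimampe]

[wimampe]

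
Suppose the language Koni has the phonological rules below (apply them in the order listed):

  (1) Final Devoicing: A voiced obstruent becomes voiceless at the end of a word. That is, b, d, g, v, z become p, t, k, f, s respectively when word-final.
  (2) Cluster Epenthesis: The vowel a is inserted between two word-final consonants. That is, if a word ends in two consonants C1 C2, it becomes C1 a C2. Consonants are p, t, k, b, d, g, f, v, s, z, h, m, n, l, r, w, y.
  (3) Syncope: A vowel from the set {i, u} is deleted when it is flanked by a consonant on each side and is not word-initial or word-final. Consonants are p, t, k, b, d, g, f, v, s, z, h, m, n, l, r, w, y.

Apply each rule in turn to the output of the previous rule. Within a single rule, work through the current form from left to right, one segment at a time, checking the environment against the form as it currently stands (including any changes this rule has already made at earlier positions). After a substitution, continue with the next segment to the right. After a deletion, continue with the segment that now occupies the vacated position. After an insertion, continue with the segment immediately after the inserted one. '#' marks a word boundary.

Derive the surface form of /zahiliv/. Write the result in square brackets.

(1) Final Devoicing: [zahiliv] → [zahilif]
(2) Cluster Epenthesis: no change — [zahilif]
(3) Syncope: [zahilif] → [zahlf]

[zahlf]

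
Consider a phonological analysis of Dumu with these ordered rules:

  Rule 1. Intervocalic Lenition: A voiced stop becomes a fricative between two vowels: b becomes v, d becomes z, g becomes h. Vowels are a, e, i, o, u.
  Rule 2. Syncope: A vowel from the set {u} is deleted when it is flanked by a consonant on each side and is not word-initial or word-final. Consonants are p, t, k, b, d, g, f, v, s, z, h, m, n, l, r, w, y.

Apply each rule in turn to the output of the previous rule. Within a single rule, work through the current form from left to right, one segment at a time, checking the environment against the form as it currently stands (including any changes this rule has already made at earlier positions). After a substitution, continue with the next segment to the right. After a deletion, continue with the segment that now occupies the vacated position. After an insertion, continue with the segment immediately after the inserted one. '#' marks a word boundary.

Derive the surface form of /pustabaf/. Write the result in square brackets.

Rule 1 Intervocalic Lenition: [pustabaf] → [pustavaf]
Rule 2 Syncope: [pustavaf] → [pstavaf]

[pstavaf]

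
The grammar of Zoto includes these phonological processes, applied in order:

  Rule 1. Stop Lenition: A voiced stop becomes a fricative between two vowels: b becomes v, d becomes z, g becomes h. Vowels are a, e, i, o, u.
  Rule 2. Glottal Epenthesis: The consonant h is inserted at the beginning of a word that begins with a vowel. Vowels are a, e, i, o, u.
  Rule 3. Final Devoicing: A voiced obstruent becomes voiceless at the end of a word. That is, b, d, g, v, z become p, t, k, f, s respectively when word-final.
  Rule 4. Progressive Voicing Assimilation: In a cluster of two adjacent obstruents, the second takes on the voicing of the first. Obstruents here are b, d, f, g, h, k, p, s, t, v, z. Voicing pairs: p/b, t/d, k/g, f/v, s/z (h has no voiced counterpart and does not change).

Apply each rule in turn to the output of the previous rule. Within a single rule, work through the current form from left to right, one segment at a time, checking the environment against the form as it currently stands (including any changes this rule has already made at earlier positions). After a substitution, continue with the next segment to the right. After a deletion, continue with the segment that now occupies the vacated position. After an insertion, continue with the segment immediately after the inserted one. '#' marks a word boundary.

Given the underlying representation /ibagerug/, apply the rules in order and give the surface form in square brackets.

Rule 1 Stop Lenition: [ibagerug] → [ivaherug]
Rule 2 Glottal Epenthesis: [ivaherug] → [hivaherug]
Rule 3 Final Devoicing: [hivaherug] → [hivaheruk]
Rule 4 Progressive Voicing Assimilation: no change — [hivaheruk]

[hivaheruk]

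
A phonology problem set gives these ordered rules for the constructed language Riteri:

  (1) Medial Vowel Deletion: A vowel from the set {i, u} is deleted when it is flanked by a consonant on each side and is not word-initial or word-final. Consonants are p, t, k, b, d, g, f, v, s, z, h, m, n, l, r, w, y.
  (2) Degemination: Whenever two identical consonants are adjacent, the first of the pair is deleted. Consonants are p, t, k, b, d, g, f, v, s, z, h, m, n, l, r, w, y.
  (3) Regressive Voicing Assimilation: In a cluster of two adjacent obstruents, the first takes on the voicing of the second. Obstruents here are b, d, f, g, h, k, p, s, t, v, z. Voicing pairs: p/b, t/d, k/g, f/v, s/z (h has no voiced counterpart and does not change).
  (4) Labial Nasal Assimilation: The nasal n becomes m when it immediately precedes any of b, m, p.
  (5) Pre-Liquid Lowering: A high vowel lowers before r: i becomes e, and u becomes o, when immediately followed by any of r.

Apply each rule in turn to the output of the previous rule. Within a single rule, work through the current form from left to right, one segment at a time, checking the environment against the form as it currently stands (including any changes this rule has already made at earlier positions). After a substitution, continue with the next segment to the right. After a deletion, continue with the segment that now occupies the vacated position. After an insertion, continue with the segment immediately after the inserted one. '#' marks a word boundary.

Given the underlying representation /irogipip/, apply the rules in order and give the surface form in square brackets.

(1) Medial Vowel Deletion: [irogipip] → [irogpp]
(2) Degemination: [irogpp] → [irogp]
(3) Regressive Voicing Assimilation: [irogp] → [irokp]
(4) Labial Nasal Assimilation: no change — [irokp]
(5) Pre-Liquid Lowering: [irokp] → [erokp]

[erokp]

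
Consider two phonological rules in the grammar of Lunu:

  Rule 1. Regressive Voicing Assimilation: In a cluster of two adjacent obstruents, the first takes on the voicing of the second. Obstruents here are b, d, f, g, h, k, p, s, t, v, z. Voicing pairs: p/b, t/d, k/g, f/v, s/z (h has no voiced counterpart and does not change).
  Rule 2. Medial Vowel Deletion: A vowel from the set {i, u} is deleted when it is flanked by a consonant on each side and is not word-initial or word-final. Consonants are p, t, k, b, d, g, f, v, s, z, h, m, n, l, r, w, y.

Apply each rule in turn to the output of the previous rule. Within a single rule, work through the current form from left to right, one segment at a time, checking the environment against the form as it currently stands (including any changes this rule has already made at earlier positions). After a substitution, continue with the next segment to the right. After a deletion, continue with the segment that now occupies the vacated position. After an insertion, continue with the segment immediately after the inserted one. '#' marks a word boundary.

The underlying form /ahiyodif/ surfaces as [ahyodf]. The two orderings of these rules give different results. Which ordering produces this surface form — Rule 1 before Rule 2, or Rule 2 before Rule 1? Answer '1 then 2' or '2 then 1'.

Order 1 then 2:
  1 Regressive Voicing Assimilation: no change — [ahiyodif]
  2 Medial Vowel Deletion: [ahiyodif] → [ahyodf]
  result: [ahyodf]
Order 2 then 1:
  2 Medial Vowel Deletion: [ahiyodif] → [ahyodf]
  1 Regressive Voicing Assimilation: [ahyodf] → [ahyotf]
  result: [ahyotf]

1 then 2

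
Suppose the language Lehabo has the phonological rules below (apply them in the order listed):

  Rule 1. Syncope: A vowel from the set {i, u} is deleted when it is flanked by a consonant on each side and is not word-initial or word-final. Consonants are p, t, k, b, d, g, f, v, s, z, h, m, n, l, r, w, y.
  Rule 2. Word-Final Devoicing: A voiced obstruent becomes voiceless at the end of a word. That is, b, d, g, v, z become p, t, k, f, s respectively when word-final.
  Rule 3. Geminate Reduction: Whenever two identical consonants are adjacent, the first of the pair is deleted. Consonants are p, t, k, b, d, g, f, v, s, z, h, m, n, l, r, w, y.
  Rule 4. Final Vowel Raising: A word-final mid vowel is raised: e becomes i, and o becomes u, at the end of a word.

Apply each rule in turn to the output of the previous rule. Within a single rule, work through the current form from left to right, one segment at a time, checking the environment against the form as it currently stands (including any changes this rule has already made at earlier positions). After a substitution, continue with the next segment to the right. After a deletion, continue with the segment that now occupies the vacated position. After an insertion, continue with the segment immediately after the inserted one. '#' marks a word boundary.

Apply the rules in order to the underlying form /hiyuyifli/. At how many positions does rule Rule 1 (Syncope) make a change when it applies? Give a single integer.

3

Rule 1 Syncope: [hiyuyifli] → [hyyfli]
Rule 2 Word-Final Devoicing: no change — [hyyfli]
Rule 3 Geminate Reduction: [hyyfli] → [hyfli]
Rule 4 Final Vowel Raising: no change — [hyfli]
Rule Rule 1 changed 3 position(s).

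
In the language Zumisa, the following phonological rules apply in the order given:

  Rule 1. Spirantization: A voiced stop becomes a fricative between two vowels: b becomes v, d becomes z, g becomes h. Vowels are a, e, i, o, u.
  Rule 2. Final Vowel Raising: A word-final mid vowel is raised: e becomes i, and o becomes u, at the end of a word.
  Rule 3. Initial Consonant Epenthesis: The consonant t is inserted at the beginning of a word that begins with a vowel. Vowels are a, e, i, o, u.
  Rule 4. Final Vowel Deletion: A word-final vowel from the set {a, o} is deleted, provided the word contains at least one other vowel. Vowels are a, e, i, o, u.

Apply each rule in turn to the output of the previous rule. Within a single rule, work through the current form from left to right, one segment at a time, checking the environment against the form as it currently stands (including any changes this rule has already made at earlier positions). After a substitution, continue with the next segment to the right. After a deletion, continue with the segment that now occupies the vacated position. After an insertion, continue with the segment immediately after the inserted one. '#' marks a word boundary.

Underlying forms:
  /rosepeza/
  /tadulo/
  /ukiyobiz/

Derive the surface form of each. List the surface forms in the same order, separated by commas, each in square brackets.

/rosepeza/:
  Rule 1 Spirantization: no change — [rosepeza]
  Rule 2 Final Vowel Raising: no change — [rosepeza]
  Rule 3 Initial Consonant Epenthesis: no change — [rosepeza]
  Rule 4 Final Vowel Deletion: [rosepeza] → [rosepez]
/tadulo/:
  Rule 1 Spirantization: [tadulo] → [tazulo]
  Rule 2 Final Vowel Raising: [tazulo] → [tazulu]
  Rule 3 Initial Consonant Epenthesis: no change — [tazulu]
  Rule 4 Final Vowel Deletion: no change — [tazulu]
/ukiyobiz/:
  Rule 1 Spirantization: [ukiyobiz] → [ukiyoviz]
  Rule 2 Final Vowel Raising: no change — [ukiyoviz]
  Rule 3 Initial Consonant Epenthesis: [ukiyoviz] → [tukiyoviz]
  Rule 4 Final Vowel Deletion: no change — [tukiyoviz]

[rosepez], [tazulu], [tukiyoviz]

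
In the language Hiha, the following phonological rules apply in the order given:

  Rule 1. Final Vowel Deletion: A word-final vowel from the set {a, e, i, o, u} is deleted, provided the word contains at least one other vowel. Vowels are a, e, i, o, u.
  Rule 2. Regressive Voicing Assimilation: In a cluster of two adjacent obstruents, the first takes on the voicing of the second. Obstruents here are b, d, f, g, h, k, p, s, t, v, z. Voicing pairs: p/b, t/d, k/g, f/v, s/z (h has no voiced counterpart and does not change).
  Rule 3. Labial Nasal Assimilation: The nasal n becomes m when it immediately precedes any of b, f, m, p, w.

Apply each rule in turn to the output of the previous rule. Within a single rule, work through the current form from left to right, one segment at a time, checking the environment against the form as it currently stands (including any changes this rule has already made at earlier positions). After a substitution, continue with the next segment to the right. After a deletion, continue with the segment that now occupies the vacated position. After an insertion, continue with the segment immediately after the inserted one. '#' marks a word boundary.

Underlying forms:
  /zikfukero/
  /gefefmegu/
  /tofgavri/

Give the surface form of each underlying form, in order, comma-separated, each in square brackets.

[zikfuker], [gefefmeg], [tovgavr]

/zikfukero/:
  Rule 1 Final Vowel Deletion: [zikfukero] → [zikfuker]
  Rule 2 Regressive Voicing Assimilation: no change — [zikfuker]
  Rule 3 Labial Nasal Assimilation: no change — [zikfuker]
/gefefmegu/:
  Rule 1 Final Vowel Deletion: [gefefmegu] → [gefefmeg]
  Rule 2 Regressive Voicing Assimilation: no change — [gefefmeg]
  Rule 3 Labial Nasal Assimilation: no change — [gefefmeg]
/tofgavri/:
  Rule 1 Final Vowel Deletion: [tofgavri] → [tofgavr]
  Rule 2 Regressive Voicing Assimilation: [tofgavr] → [tovgavr]
  Rule 3 Labial Nasal Assimilation: no change — [tovgavr]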